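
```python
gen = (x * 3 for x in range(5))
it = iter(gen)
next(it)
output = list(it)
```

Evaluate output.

Step 1: Generator produces [0, 3, 6, 9, 12].
Step 2: next(it) consumes first element (0).
Step 3: list(it) collects remaining: [3, 6, 9, 12].
Therefore output = [3, 6, 9, 12].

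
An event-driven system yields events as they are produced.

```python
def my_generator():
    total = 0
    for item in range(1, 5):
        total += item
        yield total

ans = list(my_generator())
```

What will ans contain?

Step 1: Generator accumulates running sum:
  item=1: total = 1, yield 1
  item=2: total = 3, yield 3
  item=3: total = 6, yield 6
  item=4: total = 10, yield 10
Therefore ans = [1, 3, 6, 10].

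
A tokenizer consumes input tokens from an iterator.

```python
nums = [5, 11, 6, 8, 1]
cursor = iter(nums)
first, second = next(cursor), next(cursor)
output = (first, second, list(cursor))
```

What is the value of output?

Step 1: Create iterator over [5, 11, 6, 8, 1].
Step 2: first = 5, second = 11.
Step 3: Remaining elements: [6, 8, 1].
Therefore output = (5, 11, [6, 8, 1]).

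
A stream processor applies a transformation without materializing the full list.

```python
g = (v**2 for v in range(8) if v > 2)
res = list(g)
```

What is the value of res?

Step 1: For range(8), keep v > 2, then square:
  v=0: 0 <= 2, excluded
  v=1: 1 <= 2, excluded
  v=2: 2 <= 2, excluded
  v=3: 3 > 2, yield 3**2 = 9
  v=4: 4 > 2, yield 4**2 = 16
  v=5: 5 > 2, yield 5**2 = 25
  v=6: 6 > 2, yield 6**2 = 36
  v=7: 7 > 2, yield 7**2 = 49
Therefore res = [9, 16, 25, 36, 49].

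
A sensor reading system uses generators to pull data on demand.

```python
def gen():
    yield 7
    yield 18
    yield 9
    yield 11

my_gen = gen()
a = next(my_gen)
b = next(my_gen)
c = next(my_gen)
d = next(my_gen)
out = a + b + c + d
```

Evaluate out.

Step 1: Create generator and consume all values:
  a = next(my_gen) = 7
  b = next(my_gen) = 18
  c = next(my_gen) = 9
  d = next(my_gen) = 11
Step 2: out = 7 + 18 + 9 + 11 = 45.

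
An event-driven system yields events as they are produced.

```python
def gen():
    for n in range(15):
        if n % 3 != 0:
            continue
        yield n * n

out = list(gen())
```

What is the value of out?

Step 1: Only yield n**2 when n is divisible by 3:
  n=0: 0 % 3 == 0, yield 0**2 = 0
  n=3: 3 % 3 == 0, yield 3**2 = 9
  n=6: 6 % 3 == 0, yield 6**2 = 36
  n=9: 9 % 3 == 0, yield 9**2 = 81
  n=12: 12 % 3 == 0, yield 12**2 = 144
Therefore out = [0, 9, 36, 81, 144].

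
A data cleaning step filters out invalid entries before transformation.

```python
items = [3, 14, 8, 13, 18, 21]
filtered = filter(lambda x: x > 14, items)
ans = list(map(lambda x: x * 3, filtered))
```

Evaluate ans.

Step 1: Filter items for elements > 14:
  3: removed
  14: removed
  8: removed
  13: removed
  18: kept
  21: kept
Step 2: Map x * 3 on filtered [18, 21]:
  18 -> 54
  21 -> 63
Therefore ans = [54, 63].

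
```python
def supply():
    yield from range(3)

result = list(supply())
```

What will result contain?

Step 1: yield from delegates to the iterable, yielding each element.
Step 2: Collected values: [0, 1, 2].
Therefore result = [0, 1, 2].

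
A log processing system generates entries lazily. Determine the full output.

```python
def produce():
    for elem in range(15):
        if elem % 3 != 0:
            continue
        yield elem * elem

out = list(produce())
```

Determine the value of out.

Step 1: Only yield elem**2 when elem is divisible by 3:
  elem=0: 0 % 3 == 0, yield 0**2 = 0
  elem=3: 3 % 3 == 0, yield 3**2 = 9
  elem=6: 6 % 3 == 0, yield 6**2 = 36
  elem=9: 9 % 3 == 0, yield 9**2 = 81
  elem=12: 12 % 3 == 0, yield 12**2 = 144
Therefore out = [0, 9, 36, 81, 144].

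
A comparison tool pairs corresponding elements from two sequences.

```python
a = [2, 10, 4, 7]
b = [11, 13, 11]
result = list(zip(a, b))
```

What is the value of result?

Step 1: zip stops at shortest (len(a)=4, len(b)=3):
  Index 0: (2, 11)
  Index 1: (10, 13)
  Index 2: (4, 11)
Step 2: Last element of a (7) has no pair, dropped.
Therefore result = [(2, 11), (10, 13), (4, 11)].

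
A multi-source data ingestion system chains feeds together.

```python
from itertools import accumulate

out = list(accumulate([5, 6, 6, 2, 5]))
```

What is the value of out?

Step 1: accumulate computes running sums:
  + 5 = 5
  + 6 = 11
  + 6 = 17
  + 2 = 19
  + 5 = 24
Therefore out = [5, 11, 17, 19, 24].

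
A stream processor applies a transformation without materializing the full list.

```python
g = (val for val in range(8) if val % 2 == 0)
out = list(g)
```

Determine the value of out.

Step 1: Filter range(8) keeping only even values:
  val=0: even, included
  val=1: odd, excluded
  val=2: even, included
  val=3: odd, excluded
  val=4: even, included
  val=5: odd, excluded
  val=6: even, included
  val=7: odd, excluded
Therefore out = [0, 2, 4, 6].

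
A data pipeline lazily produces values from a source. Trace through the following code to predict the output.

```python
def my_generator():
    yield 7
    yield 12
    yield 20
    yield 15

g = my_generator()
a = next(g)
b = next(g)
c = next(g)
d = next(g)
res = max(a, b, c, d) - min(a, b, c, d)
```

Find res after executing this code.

Step 1: Create generator and consume all values:
  a = next(g) = 7
  b = next(g) = 12
  c = next(g) = 20
  d = next(g) = 15
Step 2: max = 20, min = 7, res = 20 - 7 = 13.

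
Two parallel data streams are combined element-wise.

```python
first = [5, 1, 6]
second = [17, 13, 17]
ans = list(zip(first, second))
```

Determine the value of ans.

Step 1: zip pairs elements at same index:
  Index 0: (5, 17)
  Index 1: (1, 13)
  Index 2: (6, 17)
Therefore ans = [(5, 17), (1, 13), (6, 17)].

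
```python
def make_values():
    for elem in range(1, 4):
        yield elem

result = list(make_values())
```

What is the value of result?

Step 1: The generator yields each value from range(1, 4).
Step 2: list() consumes all yields: [1, 2, 3].
Therefore result = [1, 2, 3].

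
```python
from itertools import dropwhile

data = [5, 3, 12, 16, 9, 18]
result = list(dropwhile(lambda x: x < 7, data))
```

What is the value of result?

Step 1: dropwhile drops elements while < 7:
  5 < 7: dropped
  3 < 7: dropped
  12: kept (dropping stopped)
Step 2: Remaining elements kept regardless of condition.
Therefore result = [12, 16, 9, 18].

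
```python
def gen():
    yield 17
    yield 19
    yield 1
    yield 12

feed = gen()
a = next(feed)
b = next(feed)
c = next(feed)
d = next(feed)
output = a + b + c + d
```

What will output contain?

Step 1: Create generator and consume all values:
  a = next(feed) = 17
  b = next(feed) = 19
  c = next(feed) = 1
  d = next(feed) = 12
Step 2: output = 17 + 19 + 1 + 12 = 49.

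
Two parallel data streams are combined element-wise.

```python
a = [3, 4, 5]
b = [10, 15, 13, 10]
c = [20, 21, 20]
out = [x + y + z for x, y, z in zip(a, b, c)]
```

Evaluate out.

Step 1: zip three lists (truncates to shortest, len=3):
  3 + 10 + 20 = 33
  4 + 15 + 21 = 40
  5 + 13 + 20 = 38
Therefore out = [33, 40, 38].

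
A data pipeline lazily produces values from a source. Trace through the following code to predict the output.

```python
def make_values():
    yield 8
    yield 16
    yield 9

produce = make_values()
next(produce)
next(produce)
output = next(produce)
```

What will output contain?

Step 1: make_values() creates a generator.
Step 2: next(produce) yields 8 (consumed and discarded).
Step 3: next(produce) yields 16 (consumed and discarded).
Step 4: next(produce) yields 9, assigned to output.
Therefore output = 9.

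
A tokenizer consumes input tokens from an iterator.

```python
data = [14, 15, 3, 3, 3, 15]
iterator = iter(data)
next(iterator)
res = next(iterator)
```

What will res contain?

Step 1: Create iterator over [14, 15, 3, 3, 3, 15].
Step 2: next() consumes 14.
Step 3: next() returns 15.
Therefore res = 15.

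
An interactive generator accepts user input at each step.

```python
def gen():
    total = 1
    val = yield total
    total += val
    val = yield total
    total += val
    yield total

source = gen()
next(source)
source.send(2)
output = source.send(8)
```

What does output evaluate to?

Step 1: next() -> yield total=1.
Step 2: send(2) -> val=2, total = 1+2 = 3, yield 3.
Step 3: send(8) -> val=8, total = 3+8 = 11, yield 11.
Therefore output = 11.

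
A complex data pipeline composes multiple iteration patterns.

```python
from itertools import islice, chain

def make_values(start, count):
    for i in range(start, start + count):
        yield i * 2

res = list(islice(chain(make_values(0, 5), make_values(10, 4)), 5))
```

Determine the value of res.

Step 1: make_values(0, 5) yields [0, 2, 4, 6, 8].
Step 2: make_values(10, 4) yields [20, 22, 24, 26].
Step 3: chain concatenates: [0, 2, 4, 6, 8, 20, 22, 24, 26].
Step 4: islice takes first 5: [0, 2, 4, 6, 8].
Therefore res = [0, 2, 4, 6, 8].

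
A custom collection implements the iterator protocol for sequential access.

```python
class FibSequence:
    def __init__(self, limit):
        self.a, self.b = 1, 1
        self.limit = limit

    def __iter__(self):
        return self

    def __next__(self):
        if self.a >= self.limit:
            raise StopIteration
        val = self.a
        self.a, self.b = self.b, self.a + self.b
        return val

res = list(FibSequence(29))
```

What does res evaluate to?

Step 1: Fibonacci-like sequence (a=1, b=1) until >= 29:
  Yield 1, then a,b = 1,2
  Yield 1, then a,b = 2,3
  Yield 2, then a,b = 3,5
  Yield 3, then a,b = 5,8
  Yield 5, then a,b = 8,13
  Yield 8, then a,b = 13,21
  Yield 13, then a,b = 21,34
  Yield 21, then a,b = 34,55
Step 2: 34 >= 29, stop.
Therefore res = [1, 1, 2, 3, 5, 8, 13, 21].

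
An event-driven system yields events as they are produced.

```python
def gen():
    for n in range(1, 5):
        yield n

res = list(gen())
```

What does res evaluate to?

Step 1: The generator yields each value from range(1, 5).
Step 2: list() consumes all yields: [1, 2, 3, 4].
Therefore res = [1, 2, 3, 4].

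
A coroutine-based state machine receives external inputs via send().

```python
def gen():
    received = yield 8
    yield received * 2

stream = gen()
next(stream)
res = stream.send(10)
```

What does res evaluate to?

Step 1: next(stream) advances to first yield, producing 8.
Step 2: send(10) resumes, received = 10.
Step 3: yield received * 2 = 10 * 2 = 20.
Therefore res = 20.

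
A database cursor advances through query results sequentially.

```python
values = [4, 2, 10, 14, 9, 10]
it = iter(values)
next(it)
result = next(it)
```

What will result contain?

Step 1: Create iterator over [4, 2, 10, 14, 9, 10].
Step 2: next() consumes 4.
Step 3: next() returns 2.
Therefore result = 2.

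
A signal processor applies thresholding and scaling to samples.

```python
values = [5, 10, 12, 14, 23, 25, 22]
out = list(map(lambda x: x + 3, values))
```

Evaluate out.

Step 1: Apply lambda x: x + 3 to each element:
  5 -> 8
  10 -> 13
  12 -> 15
  14 -> 17
  23 -> 26
  25 -> 28
  22 -> 25
Therefore out = [8, 13, 15, 17, 26, 28, 25].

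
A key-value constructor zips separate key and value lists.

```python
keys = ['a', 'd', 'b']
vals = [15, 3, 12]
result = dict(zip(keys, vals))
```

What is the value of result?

Step 1: zip pairs keys with values:
  'a' -> 15
  'd' -> 3
  'b' -> 12
Therefore result = {'a': 15, 'd': 3, 'b': 12}.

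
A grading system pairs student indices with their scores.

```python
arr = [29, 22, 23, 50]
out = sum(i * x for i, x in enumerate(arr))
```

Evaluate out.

Step 1: Compute i * x for each (i, x) in enumerate([29, 22, 23, 50]):
  i=0, x=29: 0*29 = 0
  i=1, x=22: 1*22 = 22
  i=2, x=23: 2*23 = 46
  i=3, x=50: 3*50 = 150
Step 2: sum = 0 + 22 + 46 + 150 = 218.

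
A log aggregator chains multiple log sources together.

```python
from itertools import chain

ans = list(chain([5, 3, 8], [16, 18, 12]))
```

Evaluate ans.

Step 1: chain() concatenates iterables: [5, 3, 8] + [16, 18, 12].
Therefore ans = [5, 3, 8, 16, 18, 12].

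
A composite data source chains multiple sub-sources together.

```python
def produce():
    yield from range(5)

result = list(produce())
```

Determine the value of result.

Step 1: yield from delegates to the iterable, yielding each element.
Step 2: Collected values: [0, 1, 2, 3, 4].
Therefore result = [0, 1, 2, 3, 4].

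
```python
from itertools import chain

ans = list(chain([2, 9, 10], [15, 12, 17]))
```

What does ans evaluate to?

Step 1: chain() concatenates iterables: [2, 9, 10] + [15, 12, 17].
Therefore ans = [2, 9, 10, 15, 12, 17].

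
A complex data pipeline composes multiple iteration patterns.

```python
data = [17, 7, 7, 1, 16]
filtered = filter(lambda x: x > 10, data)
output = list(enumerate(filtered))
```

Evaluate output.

Step 1: Filter [17, 7, 7, 1, 16] for > 10: [17, 16].
Step 2: enumerate re-indexes from 0: [(0, 17), (1, 16)].
Therefore output = [(0, 17), (1, 16)].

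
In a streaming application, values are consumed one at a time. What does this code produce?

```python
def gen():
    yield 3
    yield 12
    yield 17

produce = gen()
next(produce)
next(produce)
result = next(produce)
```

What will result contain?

Step 1: gen() creates a generator.
Step 2: next(produce) yields 3 (consumed and discarded).
Step 3: next(produce) yields 12 (consumed and discarded).
Step 4: next(produce) yields 17, assigned to result.
Therefore result = 17.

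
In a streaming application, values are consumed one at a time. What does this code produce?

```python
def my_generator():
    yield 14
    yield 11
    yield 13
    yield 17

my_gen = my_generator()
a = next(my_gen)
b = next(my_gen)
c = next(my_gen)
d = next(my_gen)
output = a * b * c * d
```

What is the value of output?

Step 1: Create generator and consume all values:
  a = next(my_gen) = 14
  b = next(my_gen) = 11
  c = next(my_gen) = 13
  d = next(my_gen) = 17
Step 2: output = 14 * 11 * 13 * 17 = 34034.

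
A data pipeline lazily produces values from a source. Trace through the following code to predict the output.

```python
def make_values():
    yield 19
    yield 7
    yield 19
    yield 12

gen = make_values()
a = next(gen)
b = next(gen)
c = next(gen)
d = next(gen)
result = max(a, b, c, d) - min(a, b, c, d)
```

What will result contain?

Step 1: Create generator and consume all values:
  a = next(gen) = 19
  b = next(gen) = 7
  c = next(gen) = 19
  d = next(gen) = 12
Step 2: max = 19, min = 7, result = 19 - 7 = 12.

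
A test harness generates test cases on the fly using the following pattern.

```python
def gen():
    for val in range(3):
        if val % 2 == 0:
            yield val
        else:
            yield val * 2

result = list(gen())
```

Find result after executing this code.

Step 1: For each val in range(3), yield val if even, else val*2:
  val=0 (even): yield 0
  val=1 (odd): yield 1*2 = 2
  val=2 (even): yield 2
Therefore result = [0, 2, 2].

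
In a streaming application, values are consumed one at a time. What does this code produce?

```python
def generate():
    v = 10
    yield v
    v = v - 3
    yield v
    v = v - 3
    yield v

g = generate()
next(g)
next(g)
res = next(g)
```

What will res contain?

Step 1: Trace through generator execution:
  Yield 1: v starts at 10, yield 10
  Yield 2: v = 10 - 3 = 7, yield 7
  Yield 3: v = 7 - 3 = 4, yield 4
Step 2: First next() gets 10, second next() gets the second value, third next() yields 4.
Therefore res = 4.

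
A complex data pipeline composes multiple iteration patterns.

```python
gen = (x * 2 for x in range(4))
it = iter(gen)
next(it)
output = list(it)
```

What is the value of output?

Step 1: Generator produces [0, 2, 4, 6].
Step 2: next(it) consumes first element (0).
Step 3: list(it) collects remaining: [2, 4, 6].
Therefore output = [2, 4, 6].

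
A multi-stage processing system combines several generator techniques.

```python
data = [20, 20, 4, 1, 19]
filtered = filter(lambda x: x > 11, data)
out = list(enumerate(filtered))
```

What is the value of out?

Step 1: Filter [20, 20, 4, 1, 19] for > 11: [20, 20, 19].
Step 2: enumerate re-indexes from 0: [(0, 20), (1, 20), (2, 19)].
Therefore out = [(0, 20), (1, 20), (2, 19)].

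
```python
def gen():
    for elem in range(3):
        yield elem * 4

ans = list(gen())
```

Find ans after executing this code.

Step 1: For each elem in range(3), yield elem * 4:
  elem=0: yield 0 * 4 = 0
  elem=1: yield 1 * 4 = 4
  elem=2: yield 2 * 4 = 8
Therefore ans = [0, 4, 8].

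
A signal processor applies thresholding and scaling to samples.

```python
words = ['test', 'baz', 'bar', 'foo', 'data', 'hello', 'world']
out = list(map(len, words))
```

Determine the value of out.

Step 1: Map len() to each word:
  'test' -> 4
  'baz' -> 3
  'bar' -> 3
  'foo' -> 3
  'data' -> 4
  'hello' -> 5
  'world' -> 5
Therefore out = [4, 3, 3, 3, 4, 5, 5].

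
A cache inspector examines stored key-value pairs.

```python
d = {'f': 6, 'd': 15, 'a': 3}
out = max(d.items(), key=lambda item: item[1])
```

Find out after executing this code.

Step 1: Find item with maximum value:
  ('f', 6)
  ('d', 15)
  ('a', 3)
Step 2: Maximum value is 15 at key 'd'.
Therefore out = ('d', 15).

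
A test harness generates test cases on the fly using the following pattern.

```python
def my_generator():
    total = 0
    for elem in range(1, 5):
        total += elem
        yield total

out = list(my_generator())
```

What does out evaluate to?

Step 1: Generator accumulates running sum:
  elem=1: total = 1, yield 1
  elem=2: total = 3, yield 3
  elem=3: total = 6, yield 6
  elem=4: total = 10, yield 10
Therefore out = [1, 3, 6, 10].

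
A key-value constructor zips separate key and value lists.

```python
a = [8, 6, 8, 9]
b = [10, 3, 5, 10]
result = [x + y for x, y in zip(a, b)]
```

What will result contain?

Step 1: Add corresponding elements:
  8 + 10 = 18
  6 + 3 = 9
  8 + 5 = 13
  9 + 10 = 19
Therefore result = [18, 9, 13, 19].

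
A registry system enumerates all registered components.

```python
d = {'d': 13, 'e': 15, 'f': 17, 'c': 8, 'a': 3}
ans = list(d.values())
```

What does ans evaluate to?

Step 1: d.values() returns the dictionary values in insertion order.
Therefore ans = [13, 15, 17, 8, 3].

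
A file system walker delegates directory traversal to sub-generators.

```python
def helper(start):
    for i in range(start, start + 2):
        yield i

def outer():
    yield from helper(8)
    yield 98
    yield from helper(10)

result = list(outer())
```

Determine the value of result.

Step 1: outer() delegates to helper(8):
  yield 8
  yield 9
Step 2: yield 98
Step 3: Delegates to helper(10):
  yield 10
  yield 11
Therefore result = [8, 9, 98, 10, 11].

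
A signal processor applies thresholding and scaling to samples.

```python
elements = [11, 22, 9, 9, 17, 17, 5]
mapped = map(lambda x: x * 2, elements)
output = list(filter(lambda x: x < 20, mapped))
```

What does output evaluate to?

Step 1: Map x * 2:
  11 -> 22
  22 -> 44
  9 -> 18
  9 -> 18
  17 -> 34
  17 -> 34
  5 -> 10
Step 2: Filter for < 20:
  22: removed
  44: removed
  18: kept
  18: kept
  34: removed
  34: removed
  10: kept
Therefore output = [18, 18, 10].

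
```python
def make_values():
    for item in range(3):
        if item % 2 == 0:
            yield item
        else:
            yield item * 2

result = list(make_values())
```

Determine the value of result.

Step 1: For each item in range(3), yield item if even, else item*2:
  item=0 (even): yield 0
  item=1 (odd): yield 1*2 = 2
  item=2 (even): yield 2
Therefore result = [0, 2, 2].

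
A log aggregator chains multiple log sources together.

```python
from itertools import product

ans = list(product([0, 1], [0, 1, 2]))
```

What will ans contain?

Step 1: product([0, 1], [0, 1, 2]) gives all pairs:
  (0, 0)
  (0, 1)
  (0, 2)
  (1, 0)
  (1, 1)
  (1, 2)
Therefore ans = [(0, 0), (0, 1), (0, 2), (1, 0), (1, 1), (1, 2)].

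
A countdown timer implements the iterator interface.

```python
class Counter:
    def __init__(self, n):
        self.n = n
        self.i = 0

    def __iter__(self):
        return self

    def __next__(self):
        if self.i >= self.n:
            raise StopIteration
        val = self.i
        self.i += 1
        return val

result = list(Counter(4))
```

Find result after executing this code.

Step 1: Counter(4) creates an iterator counting 0 to 3.
Step 2: list() consumes all values: [0, 1, 2, 3].
Therefore result = [0, 1, 2, 3].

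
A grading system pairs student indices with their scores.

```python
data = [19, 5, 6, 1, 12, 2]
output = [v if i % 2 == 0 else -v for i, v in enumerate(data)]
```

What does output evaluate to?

Step 1: For each (i, v), keep v if i is even, negate if odd:
  i=0 (even): keep 19
  i=1 (odd): negate to -5
  i=2 (even): keep 6
  i=3 (odd): negate to -1
  i=4 (even): keep 12
  i=5 (odd): negate to -2
Therefore output = [19, -5, 6, -1, 12, -2].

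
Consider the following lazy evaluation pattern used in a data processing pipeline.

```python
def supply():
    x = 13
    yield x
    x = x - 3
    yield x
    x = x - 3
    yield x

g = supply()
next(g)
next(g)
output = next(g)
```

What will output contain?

Step 1: Trace through generator execution:
  Yield 1: x starts at 13, yield 13
  Yield 2: x = 13 - 3 = 10, yield 10
  Yield 3: x = 10 - 3 = 7, yield 7
Step 2: First next() gets 13, second next() gets the second value, third next() yields 7.
Therefore output = 7.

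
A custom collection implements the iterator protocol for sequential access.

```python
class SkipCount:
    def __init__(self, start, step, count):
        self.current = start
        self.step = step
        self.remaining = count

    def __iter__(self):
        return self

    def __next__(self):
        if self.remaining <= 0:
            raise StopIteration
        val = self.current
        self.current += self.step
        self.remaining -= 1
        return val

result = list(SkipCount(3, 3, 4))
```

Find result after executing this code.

Step 1: SkipCount starts at 3, increments by 3, for 4 steps:
  Yield 3, then current += 3
  Yield 6, then current += 3
  Yield 9, then current += 3
  Yield 12, then current += 3
Therefore result = [3, 6, 9, 12].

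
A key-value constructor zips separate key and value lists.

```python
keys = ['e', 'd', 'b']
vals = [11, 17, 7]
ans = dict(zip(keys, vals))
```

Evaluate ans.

Step 1: zip pairs keys with values:
  'e' -> 11
  'd' -> 17
  'b' -> 7
Therefore ans = {'e': 11, 'd': 17, 'b': 7}.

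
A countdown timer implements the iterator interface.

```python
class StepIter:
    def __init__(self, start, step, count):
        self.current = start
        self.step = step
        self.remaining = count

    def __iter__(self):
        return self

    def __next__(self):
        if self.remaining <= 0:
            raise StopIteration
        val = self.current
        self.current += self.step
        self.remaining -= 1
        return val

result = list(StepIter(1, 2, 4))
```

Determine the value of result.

Step 1: StepIter starts at 1, increments by 2, for 4 steps:
  Yield 1, then current += 2
  Yield 3, then current += 2
  Yield 5, then current += 2
  Yield 7, then current += 2
Therefore result = [1, 3, 5, 7].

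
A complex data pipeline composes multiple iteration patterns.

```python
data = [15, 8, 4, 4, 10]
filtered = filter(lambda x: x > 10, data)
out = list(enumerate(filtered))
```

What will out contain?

Step 1: Filter [15, 8, 4, 4, 10] for > 10: [15].
Step 2: enumerate re-indexes from 0: [(0, 15)].
Therefore out = [(0, 15)].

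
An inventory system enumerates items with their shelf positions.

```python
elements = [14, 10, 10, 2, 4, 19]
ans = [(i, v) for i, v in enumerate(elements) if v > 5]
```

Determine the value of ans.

Step 1: Filter enumerate([14, 10, 10, 2, 4, 19]) keeping v > 5:
  (0, 14): 14 > 5, included
  (1, 10): 10 > 5, included
  (2, 10): 10 > 5, included
  (3, 2): 2 <= 5, excluded
  (4, 4): 4 <= 5, excluded
  (5, 19): 19 > 5, included
Therefore ans = [(0, 14), (1, 10), (2, 10), (5, 19)].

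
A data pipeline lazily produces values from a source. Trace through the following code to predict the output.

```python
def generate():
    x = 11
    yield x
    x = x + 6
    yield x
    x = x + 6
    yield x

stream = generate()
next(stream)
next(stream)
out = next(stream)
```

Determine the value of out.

Step 1: Trace through generator execution:
  Yield 1: x starts at 11, yield 11
  Yield 2: x = 11 + 6 = 17, yield 17
  Yield 3: x = 17 + 6 = 23, yield 23
Step 2: First next() gets 11, second next() gets the second value, third next() yields 23.
Therefore out = 23.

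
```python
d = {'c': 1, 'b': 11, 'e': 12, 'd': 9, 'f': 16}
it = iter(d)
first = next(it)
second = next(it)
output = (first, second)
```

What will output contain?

Step 1: iter(d) iterates over keys: ['c', 'b', 'e', 'd', 'f'].
Step 2: first = next(it) = 'c', second = next(it) = 'b'.
Therefore output = ('c', 'b').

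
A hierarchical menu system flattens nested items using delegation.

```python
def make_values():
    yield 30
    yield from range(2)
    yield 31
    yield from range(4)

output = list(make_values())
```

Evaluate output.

Step 1: Trace yields in order:
  yield 30
  yield 0
  yield 1
  yield 31
  yield 0
  yield 1
  yield 2
  yield 3
Therefore output = [30, 0, 1, 31, 0, 1, 2, 3].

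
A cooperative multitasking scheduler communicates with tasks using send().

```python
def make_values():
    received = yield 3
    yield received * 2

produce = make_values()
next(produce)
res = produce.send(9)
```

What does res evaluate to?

Step 1: next(produce) advances to first yield, producing 3.
Step 2: send(9) resumes, received = 9.
Step 3: yield received * 2 = 9 * 2 = 18.
Therefore res = 18.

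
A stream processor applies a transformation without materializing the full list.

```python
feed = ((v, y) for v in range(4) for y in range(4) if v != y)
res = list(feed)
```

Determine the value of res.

Step 1: Nested generator over range(4) x range(4) where v != y:
  (0, 0): excluded (v == y)
  (0, 1): included
  (0, 2): included
  (0, 3): included
  (1, 0): included
  (1, 1): excluded (v == y)
  (1, 2): included
  (1, 3): included
  (2, 0): included
  (2, 1): included
  (2, 2): excluded (v == y)
  (2, 3): included
  (3, 0): included
  (3, 1): included
  (3, 2): included
  (3, 3): excluded (v == y)
Therefore res = [(0, 1), (0, 2), (0, 3), (1, 0), (1, 2), (1, 3), (2, 0), (2, 1), (2, 3), (3, 0), (3, 1), (3, 2)].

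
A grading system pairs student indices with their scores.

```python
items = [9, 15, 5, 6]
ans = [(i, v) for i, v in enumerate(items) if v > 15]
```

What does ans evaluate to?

Step 1: Filter enumerate([9, 15, 5, 6]) keeping v > 15:
  (0, 9): 9 <= 15, excluded
  (1, 15): 15 <= 15, excluded
  (2, 5): 5 <= 15, excluded
  (3, 6): 6 <= 15, excluded
Therefore ans = [].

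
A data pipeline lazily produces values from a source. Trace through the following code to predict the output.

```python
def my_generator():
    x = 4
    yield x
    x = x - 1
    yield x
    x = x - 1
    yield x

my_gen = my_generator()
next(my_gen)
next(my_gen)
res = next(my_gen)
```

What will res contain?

Step 1: Trace through generator execution:
  Yield 1: x starts at 4, yield 4
  Yield 2: x = 4 - 1 = 3, yield 3
  Yield 3: x = 3 - 1 = 2, yield 2
Step 2: First next() gets 4, second next() gets the second value, third next() yields 2.
Therefore res = 2.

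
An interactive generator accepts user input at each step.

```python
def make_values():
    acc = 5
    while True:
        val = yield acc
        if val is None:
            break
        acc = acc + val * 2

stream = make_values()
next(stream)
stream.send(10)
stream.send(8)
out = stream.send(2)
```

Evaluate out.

Step 1: next() -> yield acc=5.
Step 2: send(10) -> val=10, acc = 5 + 10*2 = 25, yield 25.
Step 3: send(8) -> val=8, acc = 25 + 8*2 = 41, yield 41.
Step 4: send(2) -> val=2, acc = 41 + 2*2 = 45, yield 45.
Therefore out = 45.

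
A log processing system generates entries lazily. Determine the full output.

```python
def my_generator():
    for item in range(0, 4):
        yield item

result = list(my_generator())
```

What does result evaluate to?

Step 1: The generator yields each value from range(0, 4).
Step 2: list() consumes all yields: [0, 1, 2, 3].
Therefore result = [0, 1, 2, 3].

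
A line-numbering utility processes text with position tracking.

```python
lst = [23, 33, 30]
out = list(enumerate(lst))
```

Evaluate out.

Step 1: enumerate pairs each element with its index:
  (0, 23)
  (1, 33)
  (2, 30)
Therefore out = [(0, 23), (1, 33), (2, 30)].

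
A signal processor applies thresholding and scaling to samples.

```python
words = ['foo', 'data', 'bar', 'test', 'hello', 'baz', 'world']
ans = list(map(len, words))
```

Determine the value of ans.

Step 1: Map len() to each word:
  'foo' -> 3
  'data' -> 4
  'bar' -> 3
  'test' -> 4
  'hello' -> 5
  'baz' -> 3
  'world' -> 5
Therefore ans = [3, 4, 3, 4, 5, 3, 5].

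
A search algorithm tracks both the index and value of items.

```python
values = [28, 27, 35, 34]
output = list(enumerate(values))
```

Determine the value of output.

Step 1: enumerate pairs each element with its index:
  (0, 28)
  (1, 27)
  (2, 35)
  (3, 34)
Therefore output = [(0, 28), (1, 27), (2, 35), (3, 34)].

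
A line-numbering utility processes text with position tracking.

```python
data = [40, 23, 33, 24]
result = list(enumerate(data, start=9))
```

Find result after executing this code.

Step 1: enumerate with start=9:
  (9, 40)
  (10, 23)
  (11, 33)
  (12, 24)
Therefore result = [(9, 40), (10, 23), (11, 33), (12, 24)].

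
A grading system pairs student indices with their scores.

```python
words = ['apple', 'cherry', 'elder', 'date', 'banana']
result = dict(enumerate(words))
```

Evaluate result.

Step 1: enumerate pairs indices with words:
  0 -> 'apple'
  1 -> 'cherry'
  2 -> 'elder'
  3 -> 'date'
  4 -> 'banana'
Therefore result = {0: 'apple', 1: 'cherry', 2: 'elder', 3: 'date', 4: 'banana'}.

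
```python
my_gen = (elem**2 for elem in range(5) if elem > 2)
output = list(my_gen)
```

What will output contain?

Step 1: For range(5), keep elem > 2, then square:
  elem=0: 0 <= 2, excluded
  elem=1: 1 <= 2, excluded
  elem=2: 2 <= 2, excluded
  elem=3: 3 > 2, yield 3**2 = 9
  elem=4: 4 > 2, yield 4**2 = 16
Therefore output = [9, 16].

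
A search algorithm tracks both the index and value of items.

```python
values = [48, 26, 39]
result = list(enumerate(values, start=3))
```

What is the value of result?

Step 1: enumerate with start=3:
  (3, 48)
  (4, 26)
  (5, 39)
Therefore result = [(3, 48), (4, 26), (5, 39)].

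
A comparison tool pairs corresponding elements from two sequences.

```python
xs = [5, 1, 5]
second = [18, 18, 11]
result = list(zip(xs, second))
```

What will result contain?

Step 1: zip pairs elements at same index:
  Index 0: (5, 18)
  Index 1: (1, 18)
  Index 2: (5, 11)
Therefore result = [(5, 18), (1, 18), (5, 11)].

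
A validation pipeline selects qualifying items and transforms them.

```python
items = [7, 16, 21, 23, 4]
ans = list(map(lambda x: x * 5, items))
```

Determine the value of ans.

Step 1: Apply lambda x: x * 5 to each element:
  7 -> 35
  16 -> 80
  21 -> 105
  23 -> 115
  4 -> 20
Therefore ans = [35, 80, 105, 115, 20].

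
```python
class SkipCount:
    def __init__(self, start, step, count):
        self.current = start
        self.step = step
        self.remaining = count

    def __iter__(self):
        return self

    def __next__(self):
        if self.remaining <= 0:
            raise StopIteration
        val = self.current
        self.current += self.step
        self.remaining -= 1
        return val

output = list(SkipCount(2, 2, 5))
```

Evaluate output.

Step 1: SkipCount starts at 2, increments by 2, for 5 steps:
  Yield 2, then current += 2
  Yield 4, then current += 2
  Yield 6, then current += 2
  Yield 8, then current += 2
  Yield 10, then current += 2
Therefore output = [2, 4, 6, 8, 10].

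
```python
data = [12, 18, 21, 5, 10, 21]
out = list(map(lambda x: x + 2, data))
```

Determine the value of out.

Step 1: Apply lambda x: x + 2 to each element:
  12 -> 14
  18 -> 20
  21 -> 23
  5 -> 7
  10 -> 12
  21 -> 23
Therefore out = [14, 20, 23, 7, 12, 23].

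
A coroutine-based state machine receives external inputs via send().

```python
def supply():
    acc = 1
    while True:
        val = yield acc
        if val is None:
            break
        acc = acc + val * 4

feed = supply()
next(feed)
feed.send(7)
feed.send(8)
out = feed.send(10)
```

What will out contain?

Step 1: next() -> yield acc=1.
Step 2: send(7) -> val=7, acc = 1 + 7*4 = 29, yield 29.
Step 3: send(8) -> val=8, acc = 29 + 8*4 = 61, yield 61.
Step 4: send(10) -> val=10, acc = 61 + 10*4 = 101, yield 101.
Therefore out = 101.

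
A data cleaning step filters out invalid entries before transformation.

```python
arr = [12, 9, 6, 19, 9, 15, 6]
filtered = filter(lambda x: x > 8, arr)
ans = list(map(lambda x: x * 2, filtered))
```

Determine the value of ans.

Step 1: Filter arr for elements > 8:
  12: kept
  9: kept
  6: removed
  19: kept
  9: kept
  15: kept
  6: removed
Step 2: Map x * 2 on filtered [12, 9, 19, 9, 15]:
  12 -> 24
  9 -> 18
  19 -> 38
  9 -> 18
  15 -> 30
Therefore ans = [24, 18, 38, 18, 30].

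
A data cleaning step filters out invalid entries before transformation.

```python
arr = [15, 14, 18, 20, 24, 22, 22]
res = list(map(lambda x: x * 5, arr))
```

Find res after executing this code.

Step 1: Apply lambda x: x * 5 to each element:
  15 -> 75
  14 -> 70
  18 -> 90
  20 -> 100
  24 -> 120
  22 -> 110
  22 -> 110
Therefore res = [75, 70, 90, 100, 120, 110, 110].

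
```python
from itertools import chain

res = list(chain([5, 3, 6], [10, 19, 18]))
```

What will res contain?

Step 1: chain() concatenates iterables: [5, 3, 6] + [10, 19, 18].
Therefore res = [5, 3, 6, 10, 19, 18].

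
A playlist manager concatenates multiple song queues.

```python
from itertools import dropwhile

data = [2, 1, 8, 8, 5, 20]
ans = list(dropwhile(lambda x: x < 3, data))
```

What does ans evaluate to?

Step 1: dropwhile drops elements while < 3:
  2 < 3: dropped
  1 < 3: dropped
  8: kept (dropping stopped)
Step 2: Remaining elements kept regardless of condition.
Therefore ans = [8, 8, 5, 20].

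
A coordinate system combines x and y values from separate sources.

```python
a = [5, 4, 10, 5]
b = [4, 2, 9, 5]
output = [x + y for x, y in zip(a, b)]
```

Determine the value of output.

Step 1: Add corresponding elements:
  5 + 4 = 9
  4 + 2 = 6
  10 + 9 = 19
  5 + 5 = 10
Therefore output = [9, 6, 19, 10].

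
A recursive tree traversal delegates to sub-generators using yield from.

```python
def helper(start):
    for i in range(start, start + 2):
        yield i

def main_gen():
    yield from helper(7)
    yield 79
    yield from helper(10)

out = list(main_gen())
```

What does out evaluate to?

Step 1: main_gen() delegates to helper(7):
  yield 7
  yield 8
Step 2: yield 79
Step 3: Delegates to helper(10):
  yield 10
  yield 11
Therefore out = [7, 8, 79, 10, 11].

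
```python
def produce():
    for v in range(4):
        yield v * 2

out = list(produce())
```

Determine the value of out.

Step 1: For each v in range(4), yield v * 2:
  v=0: yield 0 * 2 = 0
  v=1: yield 1 * 2 = 2
  v=2: yield 2 * 2 = 4
  v=3: yield 3 * 2 = 6
Therefore out = [0, 2, 4, 6].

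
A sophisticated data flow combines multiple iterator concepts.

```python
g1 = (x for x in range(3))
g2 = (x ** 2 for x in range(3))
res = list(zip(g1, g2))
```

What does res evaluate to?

Step 1: g1 produces [0, 1, 2].
Step 2: g2 produces [0, 1, 4].
Step 3: zip pairs them: [(0, 0), (1, 1), (2, 4)].
Therefore res = [(0, 0), (1, 1), (2, 4)].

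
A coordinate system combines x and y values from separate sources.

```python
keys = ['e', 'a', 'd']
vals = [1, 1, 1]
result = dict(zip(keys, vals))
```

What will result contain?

Step 1: zip pairs keys with values:
  'e' -> 1
  'a' -> 1
  'd' -> 1
Therefore result = {'e': 1, 'a': 1, 'd': 1}.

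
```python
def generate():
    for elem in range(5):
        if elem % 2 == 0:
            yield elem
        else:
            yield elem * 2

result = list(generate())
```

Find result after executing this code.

Step 1: For each elem in range(5), yield elem if even, else elem*2:
  elem=0 (even): yield 0
  elem=1 (odd): yield 1*2 = 2
  elem=2 (even): yield 2
  elem=3 (odd): yield 3*2 = 6
  elem=4 (even): yield 4
Therefore result = [0, 2, 2, 6, 4].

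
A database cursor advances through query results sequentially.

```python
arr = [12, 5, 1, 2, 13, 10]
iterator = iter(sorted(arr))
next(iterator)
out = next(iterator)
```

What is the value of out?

Step 1: sorted([12, 5, 1, 2, 13, 10]) = [1, 2, 5, 10, 12, 13].
Step 2: Create iterator and skip 1 elements.
Step 3: next() returns 2.
Therefore out = 2.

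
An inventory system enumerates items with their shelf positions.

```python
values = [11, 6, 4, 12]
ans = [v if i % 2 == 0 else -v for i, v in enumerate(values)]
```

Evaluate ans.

Step 1: For each (i, v), keep v if i is even, negate if odd:
  i=0 (even): keep 11
  i=1 (odd): negate to -6
  i=2 (even): keep 4
  i=3 (odd): negate to -12
Therefore ans = [11, -6, 4, -12].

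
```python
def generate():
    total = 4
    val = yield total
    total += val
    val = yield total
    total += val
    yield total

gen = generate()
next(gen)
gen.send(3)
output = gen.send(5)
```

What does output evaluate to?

Step 1: next() -> yield total=4.
Step 2: send(3) -> val=3, total = 4+3 = 7, yield 7.
Step 3: send(5) -> val=5, total = 7+5 = 12, yield 12.
Therefore output = 12.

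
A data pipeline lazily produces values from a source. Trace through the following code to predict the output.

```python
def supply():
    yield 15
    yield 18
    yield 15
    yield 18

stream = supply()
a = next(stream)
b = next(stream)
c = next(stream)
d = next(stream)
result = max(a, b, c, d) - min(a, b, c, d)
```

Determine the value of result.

Step 1: Create generator and consume all values:
  a = next(stream) = 15
  b = next(stream) = 18
  c = next(stream) = 15
  d = next(stream) = 18
Step 2: max = 18, min = 15, result = 18 - 15 = 3.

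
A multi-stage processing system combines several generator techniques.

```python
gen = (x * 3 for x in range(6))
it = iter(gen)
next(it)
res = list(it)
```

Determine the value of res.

Step 1: Generator produces [0, 3, 6, 9, 12, 15].
Step 2: next(it) consumes first element (0).
Step 3: list(it) collects remaining: [3, 6, 9, 12, 15].
Therefore res = [3, 6, 9, 12, 15].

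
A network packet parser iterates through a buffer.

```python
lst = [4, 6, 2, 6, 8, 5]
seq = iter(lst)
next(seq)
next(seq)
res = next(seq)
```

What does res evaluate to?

Step 1: Create iterator over [4, 6, 2, 6, 8, 5].
Step 2: next() consumes 4.
Step 3: next() consumes 6.
Step 4: next() returns 2.
Therefore res = 2.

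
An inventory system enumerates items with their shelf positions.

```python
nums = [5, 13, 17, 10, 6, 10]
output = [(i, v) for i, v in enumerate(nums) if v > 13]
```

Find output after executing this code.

Step 1: Filter enumerate([5, 13, 17, 10, 6, 10]) keeping v > 13:
  (0, 5): 5 <= 13, excluded
  (1, 13): 13 <= 13, excluded
  (2, 17): 17 > 13, included
  (3, 10): 10 <= 13, excluded
  (4, 6): 6 <= 13, excluded
  (5, 10): 10 <= 13, excluded
Therefore output = [(2, 17)].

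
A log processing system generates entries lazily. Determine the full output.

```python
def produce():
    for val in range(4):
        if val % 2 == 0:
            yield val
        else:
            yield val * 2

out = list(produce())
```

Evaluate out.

Step 1: For each val in range(4), yield val if even, else val*2:
  val=0 (even): yield 0
  val=1 (odd): yield 1*2 = 2
  val=2 (even): yield 2
  val=3 (odd): yield 3*2 = 6
Therefore out = [0, 2, 2, 6].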